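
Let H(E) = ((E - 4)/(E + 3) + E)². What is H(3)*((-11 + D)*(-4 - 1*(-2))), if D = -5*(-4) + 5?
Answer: -2023/9 ≈ -224.78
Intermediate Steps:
D = 25 (D = 20 + 5 = 25)
H(E) = (E + (-4 + E)/(3 + E))² (H(E) = ((-4 + E)/(3 + E) + E)² = (E + (-4 + E)/(3 + E))²)
H(3)*((-11 + D)*(-4 - 1*(-2))) = ((-4 + 3² + 4*3)²/(3 + 3)²)*((-11 + 25)*(-4 - 1*(-2))) = ((-4 + 9 + 12)²/6²)*(14*(-4 + 2)) = ((1/36)*17²)*(14*(-2)) = ((1/36)*289)*(-28) = (289/36)*(-28) = -2023/9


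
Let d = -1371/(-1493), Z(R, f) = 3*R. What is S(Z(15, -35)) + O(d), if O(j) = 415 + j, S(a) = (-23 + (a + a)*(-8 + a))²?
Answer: 16328440723/1493 ≈ 1.0937e+7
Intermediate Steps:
d = 1371/1493 (d = -1371*(-1/1493) = 1371/1493 ≈ 0.91829)
S(a) = (-23 + 2*a*(-8 + a))² (S(a) = (-23 + (2*a)*(-8 + a))² = (-23 + 2*a*(-8 + a))²)
S(Z(15, -35)) + O(d) = (23 - 2*(3*15)² + 16*(3*15))² + (415 + 1371/1493) = (23 - 2*45² + 16*45)² + 620966/1493 = (23 - 2*2025 + 720)² + 620966/1493 = (23 - 4050 + 720)² + 620966/1493 = (-3307)² + 620966/1493 = 10936249 + 620966/1493 = 16328440723/1493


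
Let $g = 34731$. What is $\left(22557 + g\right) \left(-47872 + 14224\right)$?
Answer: $-1927626624$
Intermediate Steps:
$\left(22557 + g\right) \left(-47872 + 14224\right) = \left(22557 + 34731\right) \left(-47872 + 14224\right) = 57288 \left(-33648\right) = -1927626624$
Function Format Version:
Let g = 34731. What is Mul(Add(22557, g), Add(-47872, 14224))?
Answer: -1927626624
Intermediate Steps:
Mul(Add(22557, g), Add(-47872, 14224)) = Mul(Add(22557, 34731), Add(-47872, 14224)) = Mul(57288, -33648) = -1927626624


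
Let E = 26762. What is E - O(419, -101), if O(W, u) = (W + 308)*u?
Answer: 100189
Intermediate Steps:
O(W, u) = u*(308 + W) (O(W, u) = (308 + W)*u = u*(308 + W))
E - O(419, -101) = 26762 - (-101)*(308 + 419) = 26762 - (-101)*727 = 26762 - 1*(-73427) = 26762 + 73427 = 100189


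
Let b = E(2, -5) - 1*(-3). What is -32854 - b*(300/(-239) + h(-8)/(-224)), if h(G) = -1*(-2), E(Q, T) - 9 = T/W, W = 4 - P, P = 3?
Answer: -125599857/3824 ≈ -32845.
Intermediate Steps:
W = 1 (W = 4 - 1*3 = 4 - 3 = 1)
E(Q, T) = 9 + T (E(Q, T) = 9 + T/1 = 9 + T*1 = 9 + T)
h(G) = 2
b = 7 (b = (9 - 5) - 1*(-3) = 4 + 3 = 7)
-32854 - b*(300/(-239) + h(-8)/(-224)) = -32854 - 7*(300/(-239) + 2/(-224)) = -32854 - 7*(300*(-1/239) + 2*(-1/224)) = -32854 - 7*(-300/239 - 1/112) = -32854 - 7*(-33839)/26768 = -32854 - 1*(-33839/3824) = -32854 + 33839/3824 = -125599857/3824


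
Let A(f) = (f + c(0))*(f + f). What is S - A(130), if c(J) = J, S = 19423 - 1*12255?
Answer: -26632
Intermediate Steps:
S = 7168 (S = 19423 - 12255 = 7168)
A(f) = 2*f² (A(f) = (f + 0)*(f + f) = f*(2*f) = 2*f²)
S - A(130) = 7168 - 2*130² = 7168 - 2*16900 = 7168 - 1*33800 = 7168 - 33800 = -26632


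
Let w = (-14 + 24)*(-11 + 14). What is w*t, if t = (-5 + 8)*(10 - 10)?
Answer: 0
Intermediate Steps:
w = 30 (w = 10*3 = 30)
t = 0 (t = 3*0 = 0)
w*t = 30*0 = 0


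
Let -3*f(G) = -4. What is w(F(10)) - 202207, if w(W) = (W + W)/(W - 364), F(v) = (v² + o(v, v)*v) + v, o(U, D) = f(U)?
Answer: -72997097/361 ≈ -2.0221e+5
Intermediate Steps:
f(G) = 4/3 (f(G) = -⅓*(-4) = 4/3)
o(U, D) = 4/3
F(v) = v² + 7*v/3 (F(v) = (v² + 4*v/3) + v = v² + 7*v/3)
w(W) = 2*W/(-364 + W) (w(W) = (2*W)/(-364 + W) = 2*W/(-364 + W))
w(F(10)) - 202207 = 2*((⅓)*10*(7 + 3*10))/(-364 + (⅓)*10*(7 + 3*10)) - 202207 = 2*((⅓)*10*(7 + 30))/(-364 + (⅓)*10*(7 + 30)) - 202207 = 2*((⅓)*10*37)/(-364 + (⅓)*10*37) - 202207 = 2*(370/3)/(-364 + 370/3) - 202207 = 2*(370/3)/(-722/3) - 202207 = 2*(370/3)*(-3/722) - 202207 = -370/361 - 202207 = -72997097/361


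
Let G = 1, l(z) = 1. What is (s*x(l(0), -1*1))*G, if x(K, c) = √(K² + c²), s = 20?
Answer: 20*√2 ≈ 28.284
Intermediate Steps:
(s*x(l(0), -1*1))*G = (20*√(1² + (-1*1)²))*1 = (20*√(1 + (-1)²))*1 = (20*√(1 + 1))*1 = (20*√2)*1 = 20*√2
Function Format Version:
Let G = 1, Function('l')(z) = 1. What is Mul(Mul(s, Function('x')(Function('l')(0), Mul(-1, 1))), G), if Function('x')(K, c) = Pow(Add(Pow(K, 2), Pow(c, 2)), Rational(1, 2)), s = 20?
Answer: Mul(20, Pow(2, Rational(1, 2))) ≈ 28.284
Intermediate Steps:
Mul(Mul(s, Function('x')(Function('l')(0), Mul(-1, 1))), G) = Mul(Mul(20, Pow(Add(Pow(1, 2), Pow(Mul(-1, 1), 2)), Rational(1, 2))), 1) = Mul(Mul(20, Pow(Add(1, Pow(-1, 2)), Rational(1, 2))), 1) = Mul(Mul(20, Pow(Add(1, 1), Rational(1, 2))), 1) = Mul(Mul(20, Pow(2, Rational(1, 2))), 1) = Mul(20, Pow(2, Rational(1, 2)))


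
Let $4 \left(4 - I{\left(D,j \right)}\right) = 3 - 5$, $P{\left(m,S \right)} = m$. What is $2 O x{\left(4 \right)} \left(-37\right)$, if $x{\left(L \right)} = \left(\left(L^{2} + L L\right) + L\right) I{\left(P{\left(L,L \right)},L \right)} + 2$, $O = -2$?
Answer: $24272$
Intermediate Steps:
$I{\left(D,j \right)} = \frac{9}{2}$ ($I{\left(D,j \right)} = 4 - \frac{3 - 5}{4} = 4 - - \frac{1}{2} = 4 + \frac{1}{2} = \frac{9}{2}$)
$x{\left(L \right)} = 2 + 9 L^{2} + \frac{9 L}{2}$ ($x{\left(L \right)} = \left(\left(L^{2} + L L\right) + L\right) \frac{9}{2} + 2 = \left(\left(L^{2} + L^{2}\right) + L\right) \frac{9}{2} + 2 = \left(2 L^{2} + L\right) \frac{9}{2} + 2 = \left(L + 2 L^{2}\right) \frac{9}{2} + 2 = \left(9 L^{2} + \frac{9 L}{2}\right) + 2 = 2 + 9 L^{2} + \frac{9 L}{2}$)
$2 O x{\left(4 \right)} \left(-37\right) = 2 \left(-2\right) \left(2 + 9 \cdot 4^{2} + \frac{9}{2} \cdot 4\right) \left(-37\right) = - 4 \left(2 + 9 \cdot 16 + 18\right) \left(-37\right) = - 4 \left(2 + 144 + 18\right) \left(-37\right) = \left(-4\right) 164 \left(-37\right) = \left(-656\right) \left(-37\right) = 24272$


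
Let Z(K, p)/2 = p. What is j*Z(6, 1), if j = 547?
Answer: 1094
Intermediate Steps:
Z(K, p) = 2*p
j*Z(6, 1) = 547*(2*1) = 547*2 = 1094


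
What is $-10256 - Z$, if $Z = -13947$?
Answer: $3691$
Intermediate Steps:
$-10256 - Z = -10256 - -13947 = -10256 + 13947 = 3691$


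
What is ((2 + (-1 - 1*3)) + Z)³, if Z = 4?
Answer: 8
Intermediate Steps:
((2 + (-1 - 1*3)) + Z)³ = ((2 + (-1 - 1*3)) + 4)³ = ((2 + (-1 - 3)) + 4)³ = ((2 - 4) + 4)³ = (-2 + 4)³ = 2³ = 8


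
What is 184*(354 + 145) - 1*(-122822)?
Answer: 214638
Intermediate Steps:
184*(354 + 145) - 1*(-122822) = 184*499 + 122822 = 91816 + 122822 = 214638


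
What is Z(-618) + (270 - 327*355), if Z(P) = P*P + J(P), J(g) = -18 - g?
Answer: 266709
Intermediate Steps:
Z(P) = -18 + P² - P (Z(P) = P*P + (-18 - P) = P² + (-18 - P) = -18 + P² - P)
Z(-618) + (270 - 327*355) = (-18 + (-618)² - 1*(-618)) + (270 - 327*355) = (-18 + 381924 + 618) + (270 - 116085) = 382524 - 115815 = 266709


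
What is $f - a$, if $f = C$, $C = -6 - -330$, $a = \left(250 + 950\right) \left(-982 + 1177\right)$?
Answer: $-233676$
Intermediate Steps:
$a = 234000$ ($a = 1200 \cdot 195 = 234000$)
$C = 324$ ($C = -6 + 330 = 324$)
$f = 324$
$f - a = 324 - 234000 = -233676$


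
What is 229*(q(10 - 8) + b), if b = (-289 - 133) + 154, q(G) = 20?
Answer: -56792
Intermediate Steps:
b = -268 (b = -422 + 154 = -268)
229*(q(10 - 8) + b) = 229*(20 - 268) = 229*(-248) = -56792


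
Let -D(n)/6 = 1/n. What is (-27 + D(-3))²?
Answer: 625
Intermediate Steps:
D(n) = -6/n
(-27 + D(-3))² = (-27 - 6/(-3))² = (-27 - 6*(-⅓))² = (-27 + 2)² = (-25)² = 625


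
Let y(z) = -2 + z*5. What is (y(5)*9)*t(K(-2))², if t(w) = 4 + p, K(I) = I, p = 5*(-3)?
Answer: 25047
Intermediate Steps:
p = -15
t(w) = -11 (t(w) = 4 - 15 = -11)
y(z) = -2 + 5*z
(y(5)*9)*t(K(-2))² = ((-2 + 5*5)*9)*(-11)² = ((-2 + 25)*9)*121 = (23*9)*121 = 207*121 = 25047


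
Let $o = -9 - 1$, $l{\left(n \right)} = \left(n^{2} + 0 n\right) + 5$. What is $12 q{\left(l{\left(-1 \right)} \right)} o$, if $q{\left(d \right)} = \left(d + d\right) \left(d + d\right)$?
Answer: $-17280$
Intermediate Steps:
$l{\left(n \right)} = 5 + n^{2}$ ($l{\left(n \right)} = \left(n^{2} + 0\right) + 5 = n^{2} + 5 = 5 + n^{2}$)
$q{\left(d \right)} = 4 d^{2}$ ($q{\left(d \right)} = 2 d 2 d = 4 d^{2}$)
$o = -10$ ($o = -9 - 1 = -10$)
$12 q{\left(l{\left(-1 \right)} \right)} o = 12 \cdot 4 \left(5 + \left(-1\right)^{2}\right)^{2} \left(-10\right) = 12 \cdot 4 \left(5 + 1\right)^{2} \left(-10\right) = 12 \cdot 4 \cdot 6^{2} \left(-10\right) = 12 \cdot 4 \cdot 36 \left(-10\right) = 12 \cdot 144 \left(-10\right) = 1728 \left(-10\right) = -17280$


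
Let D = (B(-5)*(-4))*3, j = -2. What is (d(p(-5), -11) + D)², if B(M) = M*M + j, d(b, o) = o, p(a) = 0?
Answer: 82369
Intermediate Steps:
B(M) = -2 + M² (B(M) = M*M - 2 = M² - 2 = -2 + M²)
D = -276 (D = ((-2 + (-5)²)*(-4))*3 = ((-2 + 25)*(-4))*3 = (23*(-4))*3 = -92*3 = -276)
(d(p(-5), -11) + D)² = (-11 - 276)² = (-287)² = 82369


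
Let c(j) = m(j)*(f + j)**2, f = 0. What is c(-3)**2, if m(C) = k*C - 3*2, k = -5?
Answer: 6561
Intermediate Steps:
m(C) = -6 - 5*C (m(C) = -5*C - 3*2 = -5*C - 6 = -6 - 5*C)
c(j) = j**2*(-6 - 5*j) (c(j) = (-6 - 5*j)*(0 + j)**2 = (-6 - 5*j)*j**2 = j**2*(-6 - 5*j))
c(-3)**2 = ((-3)**2*(-6 - 5*(-3)))**2 = (9*(-6 + 15))**2 = (9*9)**2 = 81**2 = 6561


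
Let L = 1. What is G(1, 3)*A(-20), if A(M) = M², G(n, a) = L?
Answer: 400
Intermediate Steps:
G(n, a) = 1
G(1, 3)*A(-20) = 1*(-20)² = 1*400 = 400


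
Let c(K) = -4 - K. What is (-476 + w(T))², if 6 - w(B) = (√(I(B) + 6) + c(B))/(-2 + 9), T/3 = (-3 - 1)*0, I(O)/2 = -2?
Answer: (3286 + √2)²/49 ≈ 2.2055e+5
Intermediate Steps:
I(O) = -4 (I(O) = 2*(-2) = -4)
T = 0 (T = 3*((-3 - 1)*0) = 3*(-4*0) = 3*0 = 0)
w(B) = 46/7 - √2/7 + B/7 (w(B) = 6 - (√(-4 + 6) + (-4 - B))/(-2 + 9) = 6 - (√2 + (-4 - B))/7 = 6 - (-4 + √2 - B)/7 = 6 - (-4/7 - B/7 + √2/7) = 6 + (4/7 - √2/7 + B/7) = 46/7 - √2/7 + B/7)
(-476 + w(T))² = (-476 + (46/7 - √2/7 + (⅐)*0))² = (-476 + (46/7 - √2/7 + 0))² = (-476 + (46/7 - √2/7))² = (-3286/7 - √2/7)²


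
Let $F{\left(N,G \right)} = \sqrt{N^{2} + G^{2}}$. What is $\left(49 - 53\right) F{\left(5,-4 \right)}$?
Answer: $- 4 \sqrt{41} \approx -25.612$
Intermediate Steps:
$F{\left(N,G \right)} = \sqrt{G^{2} + N^{2}}$
$\left(49 - 53\right) F{\left(5,-4 \right)} = \left(49 - 53\right) \sqrt{\left(-4\right)^{2} + 5^{2}} = \left(49 - 53\right) \sqrt{16 + 25} = - 4 \sqrt{41}$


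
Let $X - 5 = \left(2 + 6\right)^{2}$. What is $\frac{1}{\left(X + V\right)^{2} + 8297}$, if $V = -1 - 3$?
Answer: $\frac{1}{12522} \approx 7.9859 \cdot 10^{-5}$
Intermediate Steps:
$X = 69$ ($X = 5 + \left(2 + 6\right)^{2} = 5 + 8^{2} = 5 + 64 = 69$)
$V = -4$ ($V = -1 - 3 = -4$)
$\frac{1}{\left(X + V\right)^{2} + 8297} = \frac{1}{\left(69 - 4\right)^{2} + 8297} = \frac{1}{65^{2} + 8297} = \frac{1}{4225 + 8297} = \frac{1}{12522}$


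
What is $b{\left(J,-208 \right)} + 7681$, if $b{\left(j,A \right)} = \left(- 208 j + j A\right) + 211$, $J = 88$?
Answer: $-28716$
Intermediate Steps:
$b{\left(j,A \right)} = 211 - 208 j + A j$ ($b{\left(j,A \right)} = \left(- 208 j + A j\right) + 211 = 211 - 208 j + A j$)
$b{\left(J,-208 \right)} + 7681 = \left(211 - 18304 - 18304\right) + 7681 = -36397 + 7681 = -28716$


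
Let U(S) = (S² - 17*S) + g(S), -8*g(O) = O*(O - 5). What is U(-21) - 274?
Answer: 1823/4 ≈ 455.75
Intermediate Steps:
g(O) = -O*(-5 + O)/8 (g(O) = -O*(O - 5)/8 = -O*(-5 + O)/8)
U(S) = S² - 17*S + S*(5 - S)/8 (U(S) = (S² - 17*S) + S*(5 - S)/8 = S² - 17*S + S*(5 - S)/8)
U(-21) - 274 = (⅛)*(-21)*(-131 + 7*(-21)) - 274 = (⅛)*(-21)*(-131 - 147) - 274 = (⅛)*(-21)*(-278) - 274 = 2919/4 - 274 = 1823/4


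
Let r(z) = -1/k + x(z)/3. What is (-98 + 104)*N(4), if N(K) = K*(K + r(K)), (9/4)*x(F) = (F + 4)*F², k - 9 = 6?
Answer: 24728/45 ≈ 549.51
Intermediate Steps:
k = 15 (k = 9 + 6 = 15)
x(F) = 4*F²*(4 + F)/9 (x(F) = 4*((F + 4)*F²)/9 = 4*((4 + F)*F²)/9 = 4*(F²*(4 + F))/9 = 4*F²*(4 + F)/9)
r(z) = -1/15 + 4*z²*(4 + z)/27 (r(z) = -1/15 + (4*z²*(4 + z)/9)/3 = -1*1/15 + (4*z²*(4 + z)/9)*(⅓) = -1/15 + 4*z²*(4 + z)/27)
N(K) = K*(-1/15 + K + 4*K²*(4 + K)/27) (N(K) = K*(K + (-1/15 + 4*K²*(4 + K)/27)) = K*(-1/15 + K + 4*K²*(4 + K)/27))
(-98 + 104)*N(4) = (-98 + 104)*((1/135)*4*(-9 + 135*4 + 20*4²*(4 + 4))) = 6*((1/135)*4*(-9 + 540 + 20*16*8)) = 6*((1/135)*4*(-9 + 540 + 2560)) = 6*((1/135)*4*3091) = 6*(12364/135) = 24728/45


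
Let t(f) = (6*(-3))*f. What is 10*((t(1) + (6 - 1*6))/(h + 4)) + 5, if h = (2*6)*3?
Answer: 1/2 ≈ 0.50000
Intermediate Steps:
h = 36 (h = 12*3 = 36)
t(f) = -18*f
10*((t(1) + (6 - 1*6))/(h + 4)) + 5 = 10*((-18*1 + (6 - 1*6))/(36 + 4)) + 5 = 10*((-18 + (6 - 6))/40) + 5 = 10*((-18 + 0)*(1/40)) + 5 = 10*(-18*1/40) + 5 = 10*(-9/20) + 5 = -9/2 + 5 = 1/2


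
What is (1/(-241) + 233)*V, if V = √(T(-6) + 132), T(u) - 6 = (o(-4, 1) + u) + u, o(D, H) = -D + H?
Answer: 56152*√131/241 ≈ 2666.8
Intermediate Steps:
o(D, H) = H - D
T(u) = 11 + 2*u (T(u) = 6 + (((1 - 1*(-4)) + u) + u) = 6 + (((1 + 4) + u) + u) = 6 + ((5 + u) + u) = 6 + (5 + 2*u) = 11 + 2*u)
V = √131 (V = √((11 + 2*(-6)) + 132) = √((11 - 12) + 132) = √(-1 + 132) = √131 ≈ 11.446)
(1/(-241) + 233)*V = (1/(-241) + 233)*√131 = (-1/241 + 233)*√131 = 56152*√131/241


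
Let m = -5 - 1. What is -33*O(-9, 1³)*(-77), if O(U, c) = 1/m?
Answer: -847/2 ≈ -423.50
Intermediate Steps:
m = -6
O(U, c) = -⅙ (O(U, c) = 1/(-6) = -⅙)
-33*O(-9, 1³)*(-77) = -33*(-⅙)*(-77) = (11/2)*(-77) = -847/2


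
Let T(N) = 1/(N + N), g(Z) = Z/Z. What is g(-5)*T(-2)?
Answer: -¼ ≈ -0.25000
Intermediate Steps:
g(Z) = 1
T(N) = 1/(2*N)
g(-5)*T(-2) = 1*((½)/(-2)) = 1*((½)*(-½)) = 1*(-¼) = -¼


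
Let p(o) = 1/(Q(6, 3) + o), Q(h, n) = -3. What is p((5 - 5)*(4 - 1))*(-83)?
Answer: 83/3 ≈ 27.667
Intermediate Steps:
p(o) = 1/(-3 + o)
p((5 - 5)*(4 - 1))*(-83) = -83/(-3 + (5 - 5)*(4 - 1)) = -83/(-3 + 0*3) = -83/(-3 + 0) = -83/(-3) = -⅓*(-83) = 83/3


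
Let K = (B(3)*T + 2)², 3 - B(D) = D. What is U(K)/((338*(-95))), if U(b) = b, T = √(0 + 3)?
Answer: -2/16055 ≈ -0.00012457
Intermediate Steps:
B(D) = 3 - D
T = √3 ≈ 1.7320
K = 4 (K = ((3 - 1*3)*√3 + 2)² = ((3 - 3)*√3 + 2)² = (0*√3 + 2)² = (0 + 2)² = 2² = 4)
U(K)/((338*(-95))) = 4/((338*(-95))) = 4/(-32110) = 4*(-1/32110) = -2/16055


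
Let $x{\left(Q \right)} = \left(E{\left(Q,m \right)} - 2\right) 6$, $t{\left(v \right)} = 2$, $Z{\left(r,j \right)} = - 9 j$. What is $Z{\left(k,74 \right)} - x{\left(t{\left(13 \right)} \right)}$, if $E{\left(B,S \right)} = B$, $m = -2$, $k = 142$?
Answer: $-666$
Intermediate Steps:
$x{\left(Q \right)} = -12 + 6 Q$ ($x{\left(Q \right)} = \left(Q - 2\right) 6 = \left(-2 + Q\right) 6 = -12 + 6 Q$)
$Z{\left(k,74 \right)} - x{\left(t{\left(13 \right)} \right)} = \left(-9\right) 74 - \left(-12 + 6 \cdot 2\right) = -666 - \left(-12 + 12\right) = -666 - 0 = -666 + 0 = -666$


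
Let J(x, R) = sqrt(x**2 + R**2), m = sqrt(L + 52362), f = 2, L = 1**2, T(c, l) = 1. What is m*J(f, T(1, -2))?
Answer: sqrt(261815) ≈ 511.68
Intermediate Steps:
L = 1
m = sqrt(52363) (m = sqrt(1 + 52362) = sqrt(52363) ≈ 228.83)
J(x, R) = sqrt(R**2 + x**2)
m*J(f, T(1, -2)) = sqrt(52363)*sqrt(1**2 + 2**2) = sqrt(52363)*sqrt(1 + 4) = sqrt(52363)*sqrt(5) = sqrt(261815)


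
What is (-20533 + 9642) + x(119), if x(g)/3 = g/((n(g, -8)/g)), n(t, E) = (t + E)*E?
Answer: -3237897/296 ≈ -10939.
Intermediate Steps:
n(t, E) = E*(E + t) (n(t, E) = (E + t)*E = E*(E + t))
x(g) = 3*g²/(64 - 8*g) (x(g) = 3*(g/(((-8*(-8 + g))/g))) = 3*(g/(((64 - 8*g)/g))) = 3*(g*(g/(64 - 8*g))) = 3*(g²/(64 - 8*g)) = 3*g²/(64 - 8*g))
(-20533 + 9642) + x(119) = (-20533 + 9642) + (3/8)*119²/(8 - 1*119) = -10891 + (3/8)*14161/(8 - 119) = -10891 + (3/8)*14161/(-111) = -10891 + (3/8)*14161*(-1/111) = -10891 - 14161/296 = -3237897/296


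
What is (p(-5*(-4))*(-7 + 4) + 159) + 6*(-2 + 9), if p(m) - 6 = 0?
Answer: 183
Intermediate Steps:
p(m) = 6 (p(m) = 6 + 0 = 6)
(p(-5*(-4))*(-7 + 4) + 159) + 6*(-2 + 9) = (6*(-7 + 4) + 159) + 6*(-2 + 9) = (6*(-3) + 159) + 6*7 = (-18 + 159) + 42 = 141 + 42 = 183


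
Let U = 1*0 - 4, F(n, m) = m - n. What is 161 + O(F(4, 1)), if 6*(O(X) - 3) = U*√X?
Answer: 164 - 2*I*√3/3 ≈ 164.0 - 1.1547*I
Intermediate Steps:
U = -4 (U = 0 - 4 = -4)
O(X) = 3 - 2*√X/3 (O(X) = 3 + (-4*√X)/6 = 3 - 2*√X/3)
161 + O(F(4, 1)) = 161 + (3 - 2*√(1 - 1*4)/3) = 161 + (3 - 2*√(1 - 4)/3) = 161 + (3 - 2*I*√3/3) = 164 - 2*I*√3/3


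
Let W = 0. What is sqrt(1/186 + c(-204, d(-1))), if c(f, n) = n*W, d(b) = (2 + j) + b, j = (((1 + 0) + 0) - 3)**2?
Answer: sqrt(186)/186 ≈ 0.073324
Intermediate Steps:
j = 4 (j = ((1 + 0) - 3)**2 = (1 - 3)**2 = (-2)**2 = 4)
d(b) = 6 + b (d(b) = (2 + 4) + b = 6 + b)
c(f, n) = 0 (c(f, n) = n*0 = 0)
sqrt(1/186 + c(-204, d(-1))) = sqrt(1/186 + 0) = sqrt(1/186) = sqrt(186)/186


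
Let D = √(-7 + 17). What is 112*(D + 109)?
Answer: 12208 + 112*√10 ≈ 12562.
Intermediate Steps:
D = √10 ≈ 3.1623
112*(D + 109) = 112*(√10 + 109) = 112*(109 + √10) = 12208 + 112*√10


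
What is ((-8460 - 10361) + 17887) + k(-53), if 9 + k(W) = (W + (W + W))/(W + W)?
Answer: -1883/2 ≈ -941.50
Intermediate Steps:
k(W) = -15/2 (k(W) = -9 + (W + (W + W))/(W + W) = -9 + (W + 2*W)/((2*W)) = -9 + (3*W)*(1/(2*W)) = -9 + 3/2 = -15/2)
((-8460 - 10361) + 17887) + k(-53) = ((-8460 - 10361) + 17887) - 15/2 = (-18821 + 17887) - 15/2 = -934 - 15/2 = -1883/2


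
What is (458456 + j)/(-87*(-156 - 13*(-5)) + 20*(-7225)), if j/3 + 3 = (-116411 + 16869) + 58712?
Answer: -335957/136583 ≈ -2.4597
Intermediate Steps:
j = -122499 (j = -9 + 3*((-116411 + 16869) + 58712) = -9 + 3*(-99542 + 58712) = -9 + 3*(-40830) = -9 - 122490 = -122499)
(458456 + j)/(-87*(-156 - 13*(-5)) + 20*(-7225)) = (458456 - 122499)/(-87*(-156 - 13*(-5)) + 20*(-7225)) = 335957/(-87*(-156 + 65) - 144500) = 335957/(-87*(-91) - 144500) = 335957/(7917 - 144500) = 335957/(-136583) = 335957*(-1/136583) = -335957/136583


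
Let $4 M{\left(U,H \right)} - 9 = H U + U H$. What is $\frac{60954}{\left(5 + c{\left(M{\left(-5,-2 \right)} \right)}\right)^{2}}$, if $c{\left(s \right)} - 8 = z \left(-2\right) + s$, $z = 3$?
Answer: $\frac{325088}{1083} \approx 300.17$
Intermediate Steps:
$M{\left(U,H \right)} = \frac{9}{4} + \frac{H U}{2}$ ($M{\left(U,H \right)} = \frac{9}{4} + \frac{H U + U H}{4} = \frac{9}{4} + \frac{H U + H U}{4} = \frac{9}{4} + \frac{2 H U}{4} = \frac{9}{4} + \frac{H U}{2}$)
$c{\left(s \right)} = 2 + s$ ($c{\left(s \right)} = 8 + \left(3 \left(-2\right) + s\right) = 8 + \left(-6 + s\right) = 2 + s$)
$\frac{60954}{\left(5 + c{\left(M{\left(-5,-2 \right)} \right)}\right)^{2}} = \frac{60954}{\left(5 + \left(2 + \left(\frac{9}{4} + \frac{1}{2} \left(-2\right) \left(-5\right)\right)\right)\right)^{2}} = \frac{60954}{\left(5 + \left(2 + \left(\frac{9}{4} + 5\right)\right)\right)^{2}} = \frac{60954}{\left(5 + \left(2 + \frac{29}{4}\right)\right)^{2}} = \frac{60954}{\left(5 + \frac{37}{4}\right)^{2}} = \frac{60954}{\left(\frac{57}{4}\right)^{2}} = \frac{60954}{\frac{3249}{16}} = 60954 \cdot \frac{16}{3249} = \frac{325088}{1083}$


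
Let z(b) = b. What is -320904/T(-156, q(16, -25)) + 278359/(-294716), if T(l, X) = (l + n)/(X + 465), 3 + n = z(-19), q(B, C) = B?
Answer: 22745393381041/26229724 ≈ 8.6716e+5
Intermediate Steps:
n = -22 (n = -3 - 19 = -22)
T(l, X) = (-22 + l)/(465 + X) (T(l, X) = (l - 22)/(X + 465) = (-22 + l)/(465 + X))
-320904/T(-156, q(16, -25)) + 278359/(-294716) = -320904*(465 + 16)/(-22 - 156) + 278359/(-294716) = -320904/(-178/481) + 278359*(-1/294716) = -320904/((1/481)*(-178)) - 278359/294716 = -320904/(-178/481) - 278359/294716 = -320904*(-481/178) - 278359/294716 = 77177412/89 - 278359/294716 = 22745393381041/26229724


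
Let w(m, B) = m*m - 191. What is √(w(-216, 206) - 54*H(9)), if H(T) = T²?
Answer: 7*√859 ≈ 205.16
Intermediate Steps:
w(m, B) = -191 + m² (w(m, B) = m² - 191 = -191 + m²)
√(w(-216, 206) - 54*H(9)) = √((-191 + (-216)²) - 54*9²) = √((-191 + 46656) - 54*81) = √(46465 - 4374) = √42091 = 7*√859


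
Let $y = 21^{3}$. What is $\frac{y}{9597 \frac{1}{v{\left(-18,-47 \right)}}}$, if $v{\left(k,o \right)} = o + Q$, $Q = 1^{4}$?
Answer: $- \frac{20286}{457} \approx -44.39$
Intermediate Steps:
$Q = 1$
$y = 9261$
$v{\left(k,o \right)} = 1 + o$ ($v{\left(k,o \right)} = o + 1 = 1 + o$)
$\frac{y}{9597 \frac{1}{v{\left(-18,-47 \right)}}} = \frac{9261}{9597 \frac{1}{1 - 47}} = \frac{9261}{9597 \frac{1}{-46}} = \frac{9261}{9597 \left(- \frac{1}{46}\right)} = \frac{9261}{- \frac{9597}{46}} = 9261 \left(- \frac{46}{9597}\right) = - \frac{20286}{457}$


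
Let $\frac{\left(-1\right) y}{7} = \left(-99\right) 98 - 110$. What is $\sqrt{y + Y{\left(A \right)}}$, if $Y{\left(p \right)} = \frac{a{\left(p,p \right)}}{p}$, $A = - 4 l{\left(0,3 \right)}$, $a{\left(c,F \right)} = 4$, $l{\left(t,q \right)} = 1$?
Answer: $\sqrt{68683} \approx 262.07$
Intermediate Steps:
$A = -4$ ($A = \left(-4\right) 1 = -4$)
$y = 68684$ ($y = - 7 \left(\left(-99\right) 98 - 110\right) = - 7 \left(-9702 - 110\right) = \left(-7\right) \left(-9812\right) = 68684$)
$Y{\left(p \right)} = \frac{4}{p}$
$\sqrt{y + Y{\left(A \right)}} = \sqrt{68684 + \frac{4}{-4}} = \sqrt{68684 + 4 \left(- \frac{1}{4}\right)} = \sqrt{68684 - 1} = \sqrt{68683}$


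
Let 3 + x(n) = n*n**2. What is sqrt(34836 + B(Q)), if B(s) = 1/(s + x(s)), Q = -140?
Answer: sqrt(262326255541041221)/2744143 ≈ 186.64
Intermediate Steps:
x(n) = -3 + n**3 (x(n) = -3 + n*n**2 = -3 + n**3)
B(s) = 1/(-3 + s + s**3) (B(s) = 1/(s + (-3 + s**3)) = 1/(-3 + s + s**3))
sqrt(34836 + B(Q)) = sqrt(34836 + 1/(-3 - 140 + (-140)**3)) = sqrt(34836 + 1/(-3 - 140 - 2744000)) = sqrt(34836 + 1/(-2744143)) = sqrt(34836 - 1/2744143) = sqrt(95594965547/2744143) = sqrt(262326255541041221)/2744143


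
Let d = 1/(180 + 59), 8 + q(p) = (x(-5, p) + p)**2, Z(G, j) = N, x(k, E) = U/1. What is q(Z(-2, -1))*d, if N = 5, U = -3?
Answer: -4/239 ≈ -0.016736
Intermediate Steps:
x(k, E) = -3 (x(k, E) = -3/1 = -3*1 = -3)
Z(G, j) = 5
q(p) = -8 + (-3 + p)**2
d = 1/239 ≈ 0.0041841
q(Z(-2, -1))*d = (-8 + (-3 + 5)**2)*(1/239) = (-8 + 2**2)*(1/239) = (-8 + 4)*(1/239) = -4*1/239 = -4/239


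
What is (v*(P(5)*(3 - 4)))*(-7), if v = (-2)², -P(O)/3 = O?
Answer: -420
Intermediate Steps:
P(O) = -3*O
v = 4
(v*(P(5)*(3 - 4)))*(-7) = (4*((-3*5)*(3 - 4)))*(-7) = (4*(-15*(-1)))*(-7) = (4*15)*(-7) = 60*(-7) = -420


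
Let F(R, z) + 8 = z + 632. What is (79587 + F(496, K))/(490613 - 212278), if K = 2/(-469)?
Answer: 37618957/130539115 ≈ 0.28818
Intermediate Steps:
K = -2/469 (K = 2*(-1/469) = -2/469 ≈ -0.0042644)
F(R, z) = 624 + z (F(R, z) = -8 + (z + 632) = -8 + (632 + z) = 624 + z)
(79587 + F(496, K))/(490613 - 212278) = (79587 + (624 - 2/469))/(490613 - 212278) = (79587 + 292654/469)/278335 = (37618957/469)*(1/278335) = 37618957/130539115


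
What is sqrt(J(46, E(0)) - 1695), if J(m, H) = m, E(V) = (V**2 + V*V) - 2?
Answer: I*sqrt(1649) ≈ 40.608*I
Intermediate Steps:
E(V) = -2 + 2*V**2 (E(V) = (V**2 + V**2) - 2 = 2*V**2 - 2 = -2 + 2*V**2)
sqrt(J(46, E(0)) - 1695) = sqrt(46 - 1695) = sqrt(-1649) = I*sqrt(1649)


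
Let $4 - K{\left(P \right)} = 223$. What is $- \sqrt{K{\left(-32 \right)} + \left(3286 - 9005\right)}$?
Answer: $- i \sqrt{5938} \approx - 77.058 i$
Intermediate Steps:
$K{\left(P \right)} = -219$ ($K{\left(P \right)} = 4 - 223 = -219$)
$- \sqrt{K{\left(-32 \right)} + \left(3286 - 9005\right)} = - \sqrt{-219 + \left(3286 - 9005\right)} = - \sqrt{-219 - 5719} = - \sqrt{-5938} = - i \sqrt{5938}$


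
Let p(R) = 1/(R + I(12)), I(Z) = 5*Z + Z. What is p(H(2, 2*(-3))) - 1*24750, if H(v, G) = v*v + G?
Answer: -1732499/70 ≈ -24750.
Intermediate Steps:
H(v, G) = G + v² (H(v, G) = v² + G = G + v²)
I(Z) = 6*Z
p(R) = 1/(72 + R) (p(R) = 1/(R + 6*12) = 1/(R + 72) = 1/(72 + R))
p(H(2, 2*(-3))) - 1*24750 = 1/(72 + (2*(-3) + 2²)) - 1*24750 = 1/(72 + (-6 + 4)) - 24750 = 1/(72 - 2) - 24750 = 1/70 - 24750 = -1732499/70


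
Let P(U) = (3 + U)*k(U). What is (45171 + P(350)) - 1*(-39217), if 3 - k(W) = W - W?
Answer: 85447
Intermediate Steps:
k(W) = 3 (k(W) = 3 - (W - W) = 3 - 1*0 = 3 + 0 = 3)
P(U) = 9 + 3*U (P(U) = (3 + U)*3 = 9 + 3*U)
(45171 + P(350)) - 1*(-39217) = (45171 + (9 + 3*350)) - 1*(-39217) = (45171 + (9 + 1050)) + 39217 = (45171 + 1059) + 39217 = 46230 + 39217 = 85447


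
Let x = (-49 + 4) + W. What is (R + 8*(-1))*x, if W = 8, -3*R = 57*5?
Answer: 3811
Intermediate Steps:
R = -95 (R = -19*5 = -1/3*285 = -95)
x = -37 (x = (-49 + 4) + 8 = -45 + 8 = -37)
(R + 8*(-1))*x = (-95 + 8*(-1))*(-37) = (-95 - 8)*(-37) = -103*(-37) = 3811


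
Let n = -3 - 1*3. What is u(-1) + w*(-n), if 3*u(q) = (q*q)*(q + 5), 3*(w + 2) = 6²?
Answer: 184/3 ≈ 61.333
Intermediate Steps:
w = 10 (w = -2 + (⅓)*6² = -2 + (⅓)*36 = -2 + 12 = 10)
n = -6 (n = -3 - 3 = -6)
u(q) = q²*(5 + q)/3 (u(q) = ((q*q)*(q + 5))/3 = (q²*(5 + q))/3 = q²*(5 + q)/3)
u(-1) + w*(-n) = (⅓)*(-1)²*(5 - 1) + 10*(-1*(-6)) = (⅓)*1*4 + 10*6 = 4/3 + 60 = 184/3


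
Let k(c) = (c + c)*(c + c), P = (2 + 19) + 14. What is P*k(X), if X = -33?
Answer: 152460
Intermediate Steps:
P = 35 (P = 21 + 14 = 35)
k(c) = 4*c² (k(c) = (2*c)*(2*c) = 4*c²)
P*k(X) = 35*(4*(-33)²) = 35*(4*1089) = 35*4356 = 152460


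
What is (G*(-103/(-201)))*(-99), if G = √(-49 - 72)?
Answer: -37389*I/67 ≈ -558.04*I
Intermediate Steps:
G = 11*I (G = √(-121) = 11*I ≈ 11.0*I)
(G*(-103/(-201)))*(-99) = ((11*I)*(-103/(-201)))*(-99) = ((11*I)*(-103*(-1/201)))*(-99) = ((11*I)*(103/201))*(-99) = (1133*I/201)*(-99) = -37389*I/67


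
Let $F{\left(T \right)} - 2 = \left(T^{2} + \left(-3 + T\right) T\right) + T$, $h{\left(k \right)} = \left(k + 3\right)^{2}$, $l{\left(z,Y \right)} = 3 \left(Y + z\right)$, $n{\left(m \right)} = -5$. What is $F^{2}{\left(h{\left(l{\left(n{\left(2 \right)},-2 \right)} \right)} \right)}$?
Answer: $43809001636$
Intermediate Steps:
$l{\left(z,Y \right)} = 3 Y + 3 z$
$h{\left(k \right)} = \left(3 + k\right)^{2}$
$F{\left(T \right)} = 2 + T + T^{2} + T \left(-3 + T\right)$ ($F{\left(T \right)} = 2 + \left(\left(T^{2} + \left(-3 + T\right) T\right) + T\right) = 2 + \left(\left(T^{2} + T \left(-3 + T\right)\right) + T\right) = 2 + \left(T + T^{2} + T \left(-3 + T\right)\right) = 2 + T + T^{2} + T \left(-3 + T\right)$)
$F^{2}{\left(h{\left(l{\left(n{\left(2 \right)},-2 \right)} \right)} \right)} = \left(2 - 2 \left(3 + \left(3 \left(-2\right) + 3 \left(-5\right)\right)\right)^{2} + 2 \left(\left(3 + \left(3 \left(-2\right) + 3 \left(-5\right)\right)\right)^{2}\right)^{2}\right)^{2} = \left(2 - 2 \left(3 - 21\right)^{2} + 2 \left(\left(3 - 21\right)^{2}\right)^{2}\right)^{2} = \left(2 - 2 \left(-18\right)^{2} + 2 \left(\left(-18\right)^{2}\right)^{2}\right)^{2} = \left(2 - 648 + 2 \cdot 324^{2}\right)^{2} = \left(2 - 648 + 2 \cdot 104976\right)^{2} = \left(2 - 648 + 209952\right)^{2} = 209306^{2} = 43809001636$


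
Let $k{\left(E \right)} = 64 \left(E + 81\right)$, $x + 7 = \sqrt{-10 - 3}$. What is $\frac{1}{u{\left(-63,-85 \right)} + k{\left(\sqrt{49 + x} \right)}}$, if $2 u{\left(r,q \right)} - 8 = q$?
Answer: $\frac{1}{\frac{10291}{2} + 64 \sqrt{42 + i \sqrt{13}}} \approx 0.00017983 - 5.752 \cdot 10^{-7} i$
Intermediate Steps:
$x = -7 + i \sqrt{13}$ ($x = -7 + \sqrt{-10 - 3} = -7 + \sqrt{-13} = -7 + i \sqrt{13} \approx -7.0 + 3.6056 i$)
$u{\left(r,q \right)} = 4 + \frac{q}{2}$
$k{\left(E \right)} = 5184 + 64 E$ ($k{\left(E \right)} = 64 \left(81 + E\right) = 5184 + 64 E$)
$\frac{1}{u{\left(-63,-85 \right)} + k{\left(\sqrt{49 + x} \right)}} = \frac{1}{\left(4 + \frac{1}{2} \left(-85\right)\right) + \left(5184 + 64 \sqrt{49 - \left(7 - i \sqrt{13}\right)}\right)} = \frac{1}{\left(4 - \frac{85}{2}\right) + \left(5184 + 64 \sqrt{42 + i \sqrt{13}}\right)} = \frac{1}{- \frac{77}{2} + \left(5184 + 64 \sqrt{42 + i \sqrt{13}}\right)} = \frac{1}{\frac{10291}{2} + 64 \sqrt{42 + i \sqrt{13}}}$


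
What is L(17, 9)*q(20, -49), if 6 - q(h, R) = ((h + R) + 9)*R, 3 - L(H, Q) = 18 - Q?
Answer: 5844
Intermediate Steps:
L(H, Q) = -15 + Q (L(H, Q) = 3 - (18 - Q) = 3 + (-18 + Q) = -15 + Q)
q(h, R) = 6 - R*(9 + R + h) (q(h, R) = 6 - ((h + R) + 9)*R = 6 - ((R + h) + 9)*R = 6 - (9 + R + h)*R = 6 - R*(9 + R + h))
L(17, 9)*q(20, -49) = (-15 + 9)*(6 - 1*(-49)**2 - 9*(-49) - 1*(-49)*20) = -6*(6 - 1*2401 + 441 + 980) = -6*(6 - 2401 + 441 + 980) = -6*(-974) = 5844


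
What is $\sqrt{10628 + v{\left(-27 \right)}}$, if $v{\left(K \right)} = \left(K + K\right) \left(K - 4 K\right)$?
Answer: $\sqrt{6254} \approx 79.082$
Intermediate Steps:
$v{\left(K \right)} = - 6 K^{2}$ ($v{\left(K \right)} = 2 K \left(- 3 K\right) = - 6 K^{2}$)
$\sqrt{10628 + v{\left(-27 \right)}} = \sqrt{10628 - 6 \left(-27\right)^{2}} = \sqrt{10628 - 4374} = \sqrt{6254}$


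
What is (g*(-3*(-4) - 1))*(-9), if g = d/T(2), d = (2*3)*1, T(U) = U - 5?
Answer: 198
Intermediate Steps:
T(U) = -5 + U
d = 6 (d = 6*1 = 6)
g = -2 (g = 6/(-5 + 2) = 6/(-3) = 6*(-⅓) = -2)
(g*(-3*(-4) - 1))*(-9) = -2*(-3*(-4) - 1)*(-9) = -2*(12 - 1)*(-9) = -2*11*(-9) = -22*(-9) = 198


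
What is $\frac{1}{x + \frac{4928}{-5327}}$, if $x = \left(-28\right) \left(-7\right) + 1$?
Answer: $\frac{761}{149213} \approx 0.0051001$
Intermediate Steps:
$x = 197$ ($x = 196 + 1 = 197$)
$\frac{1}{x + \frac{4928}{-5327}} = \frac{1}{197 + \frac{4928}{-5327}} = \frac{1}{197 + 4928 \left(- \frac{1}{5327}\right)} = \frac{1}{197 - \frac{704}{761}} = \frac{1}{\frac{149213}{761}} = \frac{761}{149213}$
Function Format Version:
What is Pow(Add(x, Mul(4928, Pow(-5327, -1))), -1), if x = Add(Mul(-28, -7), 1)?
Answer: Rational(761, 149213) ≈ 0.0051001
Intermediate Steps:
x = 197 (x = Add(196, 1) = 197)
Pow(Add(x, Mul(4928, Pow(-5327, -1))), -1) = Pow(Add(197, Mul(4928, Pow(-5327, -1))), -1) = Pow(Add(197, Mul(4928, Rational(-1, 5327))), -1) = Pow(Add(197, Rational(-704, 761)), -1) = Pow(Rational(149213, 761), -1) = Rational(761, 149213)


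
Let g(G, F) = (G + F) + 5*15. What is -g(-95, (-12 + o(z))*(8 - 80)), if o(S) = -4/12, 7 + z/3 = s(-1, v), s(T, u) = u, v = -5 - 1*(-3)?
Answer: -868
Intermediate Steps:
v = -2 (v = -5 + 3 = -2)
z = -27 (z = -21 + 3*(-2) = -21 - 6 = -27)
o(S) = -1/3 (o(S) = -4*1/12 = -1/3)
g(G, F) = 75 + F + G (g(G, F) = (F + G) + 75 = 75 + F + G)
-g(-95, (-12 + o(z))*(8 - 80)) = -(75 + (-12 - 1/3)*(8 - 80) - 95) = -(75 - 37/3*(-72) - 95) = -(75 + 888 - 95) = -1*868 = -868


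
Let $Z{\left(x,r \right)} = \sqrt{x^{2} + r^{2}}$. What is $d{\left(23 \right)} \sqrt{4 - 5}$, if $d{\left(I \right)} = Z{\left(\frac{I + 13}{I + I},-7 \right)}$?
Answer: $\frac{i \sqrt{26245}}{23} \approx 7.0436 i$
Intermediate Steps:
$Z{\left(x,r \right)} = \sqrt{r^{2} + x^{2}}$
$d{\left(I \right)} = \sqrt{49 + \frac{\left(13 + I\right)^{2}}{4 I^{2}}}$ ($d{\left(I \right)} = \sqrt{\left(-7\right)^{2} + \left(\frac{I + 13}{I + I}\right)^{2}} = \sqrt{49 + \left(\frac{13 + I}{2 I}\right)^{2}} = \sqrt{49 + \frac{\left(13 + I\right)^{2}}{4 I^{2}}}$)
$d{\left(23 \right)} \sqrt{4 - 5} = \frac{\sqrt{197 + \frac{26}{23} + \frac{169}{529}}}{2} \sqrt{4 - 5} = \frac{\sqrt{197 + 26 \cdot \frac{1}{23} + 169 \cdot \frac{1}{529}}}{2} \sqrt{-1} = \frac{\sqrt{197 + \frac{26}{23} + \frac{169}{529}}}{2} i = \frac{\sqrt{\frac{104980}{529}}}{2} i = \frac{\frac{2}{23} \sqrt{26245}}{2} i = \frac{\sqrt{26245}}{23} i = \frac{i \sqrt{26245}}{23}$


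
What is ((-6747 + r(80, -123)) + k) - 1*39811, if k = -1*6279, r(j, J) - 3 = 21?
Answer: -52813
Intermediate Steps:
r(j, J) = 24 (r(j, J) = 3 + 21 = 24)
k = -6279
((-6747 + r(80, -123)) + k) - 1*39811 = ((-6747 + 24) - 6279) - 1*39811 = (-6723 - 6279) - 39811 = -13002 - 39811 = -52813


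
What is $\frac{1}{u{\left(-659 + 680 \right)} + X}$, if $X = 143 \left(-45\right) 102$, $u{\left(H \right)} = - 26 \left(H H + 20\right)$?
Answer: $- \frac{1}{668356} \approx -1.4962 \cdot 10^{-6}$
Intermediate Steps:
$u{\left(H \right)} = -520 - 26 H^{2}$ ($u{\left(H \right)} = - 26 \left(H^{2} + 20\right) = - 26 \left(20 + H^{2}\right) = -520 - 26 H^{2}$)
$X = -656370$ ($X = \left(-6435\right) 102 = -656370$)
$\frac{1}{u{\left(-659 + 680 \right)} + X} = \frac{1}{\left(-520 - 26 \left(-659 + 680\right)^{2}\right) - 656370} = \frac{1}{\left(-520 - 26 \cdot 21^{2}\right) - 656370} = \frac{1}{\left(-520 - 11466\right) - 656370} = \frac{1}{-11986 - 656370} = \frac{1}{-668356} = - \frac{1}{668356}$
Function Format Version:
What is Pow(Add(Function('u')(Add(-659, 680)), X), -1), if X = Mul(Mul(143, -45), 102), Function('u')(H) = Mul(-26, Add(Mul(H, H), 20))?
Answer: Rational(-1, 668356) ≈ -1.4962e-6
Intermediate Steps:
Function('u')(H) = Add(-520, Mul(-26, Pow(H, 2))) (Function('u')(H) = Mul(-26, Add(Pow(H, 2), 20)) = Mul(-26, Add(20, Pow(H, 2))) = Add(-520, Mul(-26, Pow(H, 2))))
X = -656370 (X = Mul(-6435, 102) = -656370)
Pow(Add(Function('u')(Add(-659, 680)), X), -1) = Pow(Add(Add(-520, Mul(-26, Pow(Add(-659, 680), 2))), -656370), -1) = Pow(Add(Add(-520, Mul(-26, Pow(21, 2))), -656370), -1) = Pow(Add(Add(-520, Mul(-26, 441)), -656370), -1) = Pow(Add(Add(-520, -11466), -656370), -1) = Pow(Add(-11986, -656370), -1) = Pow(-668356, -1) = Rational(-1, 668356)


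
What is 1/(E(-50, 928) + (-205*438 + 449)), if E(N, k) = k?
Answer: -1/88413 ≈ -1.1311e-5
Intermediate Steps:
1/(E(-50, 928) + (-205*438 + 449)) = 1/(928 + (-205*438 + 449)) = 1/(928 + (-89790 + 449)) = 1/(928 - 89341) = 1/(-88413) = -1/88413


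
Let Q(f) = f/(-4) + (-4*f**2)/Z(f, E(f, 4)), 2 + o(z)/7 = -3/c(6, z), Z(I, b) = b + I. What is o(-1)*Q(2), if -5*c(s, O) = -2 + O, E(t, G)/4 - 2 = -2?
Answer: 833/2 ≈ 416.50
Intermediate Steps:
E(t, G) = 0 (E(t, G) = 8 + 4*(-2) = 8 - 8 = 0)
c(s, O) = 2/5 - O/5 (c(s, O) = -(-2 + O)/5 = 2/5 - O/5)
Z(I, b) = I + b
o(z) = -14 - 21/(2/5 - z/5) (o(z) = -14 + 7*(-3/(2/5 - z/5)) = -14 - 21/(2/5 - z/5))
Q(f) = -17*f/4 (Q(f) = f/(-4) + (-4*f**2)/(f + 0) = f*(-1/4) + (-4*f**2)/f = -f/4 - 4*f = -17*f/4)
o(-1)*Q(2) = (7*(19 - 2*(-1))/(-2 - 1))*(-17/4*2) = (7*(19 + 2)/(-3))*(-17/2) = (7*(-1/3)*21)*(-17/2) = -49*(-17/2) = 833/2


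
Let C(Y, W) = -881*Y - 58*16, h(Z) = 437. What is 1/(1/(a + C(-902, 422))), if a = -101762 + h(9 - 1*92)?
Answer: 692409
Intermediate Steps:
C(Y, W) = -928 - 881*Y (C(Y, W) = -881*Y - 928 = -928 - 881*Y)
a = -101325 (a = -101762 + 437 = -101325)
1/(1/(a + C(-902, 422))) = 1/(1/(-101325 + (-928 - 881*(-902)))) = 1/(1/(-101325 + (-928 + 794662))) = 1/(1/(-101325 + 793734)) = 1/(1/692409) = 692409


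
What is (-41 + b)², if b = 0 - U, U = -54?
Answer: 169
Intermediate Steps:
b = 54 (b = 0 - 1*(-54) = 0 + 54 = 54)
(-41 + b)² = (-41 + 54)² = 13² = 169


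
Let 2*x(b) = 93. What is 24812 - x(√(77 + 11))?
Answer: 49531/2 ≈ 24766.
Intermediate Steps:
x(b) = 93/2 (x(b) = (½)*93 = 93/2)
24812 - x(√(77 + 11)) = 24812 - 1*93/2 = 24812 - 93/2 = 49531/2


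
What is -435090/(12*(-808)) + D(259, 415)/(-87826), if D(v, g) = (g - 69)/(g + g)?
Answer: 1321505606141/29449814320 ≈ 44.873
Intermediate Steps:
D(v, g) = (-69 + g)/(2*g) (D(v, g) = (-69 + g)/((2*g)) = (-69 + g)*(1/(2*g)) = (-69 + g)/(2*g))
-435090/(12*(-808)) + D(259, 415)/(-87826) = -435090/(12*(-808)) + ((½)*(-69 + 415)/415)/(-87826) = -435090/(-9696) + ((½)*(1/415)*346)*(-1/87826) = -435090*(-1/9696) + (173/415)*(-1/87826) = 72515/1616 - 173/36447790 = 1321505606141/29449814320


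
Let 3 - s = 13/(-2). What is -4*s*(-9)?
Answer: 342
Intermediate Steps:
s = 19/2 (s = 3 - 13/(-2) = 3 - 13*(-1)/2 = 3 - 1*(-13/2) = 3 + 13/2 = 19/2 ≈ 9.5000)
-4*s*(-9) = -4*19/2*(-9) = -38*(-9) = 342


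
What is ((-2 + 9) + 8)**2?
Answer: 225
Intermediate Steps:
((-2 + 9) + 8)**2 = (7 + 8)**2 = 15**2 = 225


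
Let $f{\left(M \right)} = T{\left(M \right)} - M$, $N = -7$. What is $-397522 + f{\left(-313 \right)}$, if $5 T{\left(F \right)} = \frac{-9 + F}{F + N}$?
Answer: $- \frac{317767039}{800} \approx -3.9721 \cdot 10^{5}$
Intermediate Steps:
$T{\left(F \right)} = \frac{-9 + F}{5 \left(-7 + F\right)}$ ($T{\left(F \right)} = \frac{\left(-9 + F\right) \frac{1}{F - 7}}{5} = \frac{\left(-9 + F\right) \frac{1}{-7 + F}}{5} = \frac{\frac{1}{-7 + F} \left(-9 + F\right)}{5} = \frac{-9 + F}{5 \left(-7 + F\right)}$)
$f{\left(M \right)} = - M + \frac{-9 + M}{5 \left(-7 + M\right)}$ ($f{\left(M \right)} = \frac{-9 + M}{5 \left(-7 + M\right)} - M = - M + \frac{-9 + M}{5 \left(-7 + M\right)}$)
$-397522 + f{\left(-313 \right)} = -397522 + \frac{-9 - 313 - - 1565 \left(-7 - 313\right)}{5 \left(-7 - 313\right)} = -397522 + \frac{-9 - 313 - \left(-1565\right) \left(-320\right)}{5 \left(-320\right)} = -397522 + \frac{1}{5} \left(- \frac{1}{320}\right) \left(-9 - 313 - 500800\right) = -397522 + \frac{1}{5} \left(- \frac{1}{320}\right) \left(-501122\right) = -397522 + \frac{250561}{800} = - \frac{317767039}{800}$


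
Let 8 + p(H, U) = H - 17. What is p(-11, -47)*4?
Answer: -144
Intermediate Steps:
p(H, U) = -25 + H (p(H, U) = -8 + (H - 17) = -8 + (-17 + H) = -25 + H)
p(-11, -47)*4 = (-25 - 11)*4 = -36*4 = -144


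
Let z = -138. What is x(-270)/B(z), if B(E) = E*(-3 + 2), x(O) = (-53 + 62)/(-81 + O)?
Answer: -1/5382 ≈ -0.00018580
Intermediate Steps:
x(O) = 9/(-81 + O)
B(E) = -E (B(E) = E*(-1) = -E)
x(-270)/B(z) = (9/(-81 - 270))/((-1*(-138))) = (9/(-351))/138 = (9*(-1/351))*(1/138) = -1/39*1/138 = -1/5382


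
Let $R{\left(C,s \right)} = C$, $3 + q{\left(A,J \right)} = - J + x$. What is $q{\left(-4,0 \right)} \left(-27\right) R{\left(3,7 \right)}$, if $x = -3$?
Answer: $486$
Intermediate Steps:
$q{\left(A,J \right)} = -6 - J$ ($q{\left(A,J \right)} = -3 - \left(3 + J\right) = -6 - J$)
$q{\left(-4,0 \right)} \left(-27\right) R{\left(3,7 \right)} = \left(-6 - 0\right) \left(-27\right) 3 = \left(-6 + 0\right) \left(-27\right) 3 = \left(-6\right) \left(-27\right) 3 = 162 \cdot 3 = 486$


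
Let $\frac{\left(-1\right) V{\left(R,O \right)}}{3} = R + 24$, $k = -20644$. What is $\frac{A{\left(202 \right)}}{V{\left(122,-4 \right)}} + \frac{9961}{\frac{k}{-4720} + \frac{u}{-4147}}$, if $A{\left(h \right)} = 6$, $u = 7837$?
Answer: $\frac{3558281964373}{887315511} \approx 4010.2$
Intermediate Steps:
$V{\left(R,O \right)} = -72 - 3 R$ ($V{\left(R,O \right)} = - 3 \left(R + 24\right) = - 3 \left(24 + R\right) = -72 - 3 R$)
$\frac{A{\left(202 \right)}}{V{\left(122,-4 \right)}} + \frac{9961}{\frac{k}{-4720} + \frac{u}{-4147}} = \frac{6}{-72 - 366} + \frac{9961}{- \frac{20644}{-4720} + \frac{7837}{-4147}} = \frac{6}{-72 - 366} + \frac{9961}{\left(-20644\right) \left(- \frac{1}{4720}\right) + 7837 \left(- \frac{1}{4147}\right)} = \frac{6}{-438} + \frac{9961}{\frac{5161}{1180} - \frac{7837}{4147}} = 6 \left(- \frac{1}{438}\right) + \frac{9961}{\frac{12155007}{4893460}} = - \frac{1}{73} + 9961 \cdot \frac{4893460}{12155007} = - \frac{1}{73} + \frac{48743755060}{12155007} = \frac{3558281964373}{887315511}$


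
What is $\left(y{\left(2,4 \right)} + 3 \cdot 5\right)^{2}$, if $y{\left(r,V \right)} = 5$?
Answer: $400$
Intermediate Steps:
$\left(y{\left(2,4 \right)} + 3 \cdot 5\right)^{2} = \left(5 + 3 \cdot 5\right)^{2} = \left(5 + 15\right)^{2} = 20^{2} = 400$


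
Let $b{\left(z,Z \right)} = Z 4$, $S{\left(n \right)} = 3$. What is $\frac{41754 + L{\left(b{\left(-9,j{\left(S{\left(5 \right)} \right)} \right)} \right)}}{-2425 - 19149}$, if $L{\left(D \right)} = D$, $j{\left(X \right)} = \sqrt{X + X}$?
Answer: $- \frac{20877}{10787} - \frac{2 \sqrt{6}}{10787} \approx -1.9358$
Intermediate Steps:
$j{\left(X \right)} = \sqrt{2} \sqrt{X}$ ($j{\left(X \right)} = \sqrt{2 X} = \sqrt{2} \sqrt{X}$)
$b{\left(z,Z \right)} = 4 Z$
$\frac{41754 + L{\left(b{\left(-9,j{\left(S{\left(5 \right)} \right)} \right)} \right)}}{-2425 - 19149} = \frac{41754 + 4 \sqrt{2} \sqrt{3}}{-2425 - 19149} = \frac{41754 + 4 \sqrt{6}}{-21574} = \left(41754 + 4 \sqrt{6}\right) \left(- \frac{1}{21574}\right) = - \frac{20877}{10787} - \frac{2 \sqrt{6}}{10787}$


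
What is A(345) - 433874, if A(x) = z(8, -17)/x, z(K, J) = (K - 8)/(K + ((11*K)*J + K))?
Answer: -433874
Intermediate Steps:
z(K, J) = (-8 + K)/(2*K + 11*J*K) (z(K, J) = (-8 + K)/(K + (11*J*K + K)) = (-8 + K)/(K + (K + 11*J*K)) = (-8 + K)/(2*K + 11*J*K))
A(x) = 0 (A(x) = ((-8 + 8)/(8*(2 + 11*(-17))))/x = ((⅛)*0/(2 - 187))/x = ((⅛)*0/(-185))/x = ((⅛)*(-1/185)*0)/x = 0/x = 0)
A(345) - 433874 = 0 - 433874 = -433874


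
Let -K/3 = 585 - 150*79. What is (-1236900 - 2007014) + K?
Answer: -3210119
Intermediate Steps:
K = 33795 (K = -3*(585 - 150*79) = -3*(585 - 11850) = -3*(-11265) = 33795)
(-1236900 - 2007014) + K = (-1236900 - 2007014) + 33795 = -3243914 + 33795 = -3210119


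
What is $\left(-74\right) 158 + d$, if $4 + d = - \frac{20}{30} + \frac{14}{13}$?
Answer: $- \frac{456128}{39} \approx -11696.0$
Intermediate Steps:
$d = - \frac{140}{39}$ ($d = -4 + \left(- \frac{20}{30} + \frac{14}{13}\right) = -4 + \left(\left(-20\right) \frac{1}{30} + 14 \cdot \frac{1}{13}\right) = -4 + \left(- \frac{2}{3} + \frac{14}{13}\right) = -4 + \frac{16}{39} = - \frac{140}{39} \approx -3.5897$)
$\left(-74\right) 158 + d = \left(-74\right) 158 - \frac{140}{39} = -11692 - \frac{140}{39} = - \frac{456128}{39}$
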